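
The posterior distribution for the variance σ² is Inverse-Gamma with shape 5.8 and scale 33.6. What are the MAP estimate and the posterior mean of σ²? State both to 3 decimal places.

Mode = β/(α+1) = 33.6/6.8 = 4.941.
Mean = β/(α−1) = 33.6/4.8 = 7.000.
Right-skewed posterior ⇒ mode < mean.

MAP: 4.941. Posterior mean: 7.000.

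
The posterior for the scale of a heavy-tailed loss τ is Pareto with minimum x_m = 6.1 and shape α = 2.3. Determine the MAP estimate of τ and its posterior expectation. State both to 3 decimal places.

The Pareto density is strictly decreasing on [x_m, ∞), so the mode is x_m = 6.100.
Mean = α·x_m/(α−1) = 2.3·6.1/1.3 = 10.792.

MAP = 6.100, posterior mean = 10.792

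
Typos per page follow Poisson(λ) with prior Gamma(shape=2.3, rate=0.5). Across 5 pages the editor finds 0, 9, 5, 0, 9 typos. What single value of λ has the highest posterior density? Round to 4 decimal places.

Σ counts = 23. Posterior: Gamma(shape = 2.3+23 = 25.3, rate = 0.5+5 = 5.5).
Mode = (α−1)/β = 24.3/5.5 = 4.4182.
Mean = α/β = 25.3/5.5 = 4.6000.
This is the posterior mode — the MAP estimate.

4.4182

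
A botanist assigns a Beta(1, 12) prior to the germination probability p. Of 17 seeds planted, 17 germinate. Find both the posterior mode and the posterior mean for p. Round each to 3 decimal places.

MAP = 0.607; posterior mean = 0.600

Posterior: Beta(1+17, 12+0) = Beta(18, 12).
Mode = (18−1)/(18+12−2) = 17/28 = 0.607.
Mean = 18/(18+12) = 18/30 = 0.600.
Left-skewed posterior ⇒ mean < mode.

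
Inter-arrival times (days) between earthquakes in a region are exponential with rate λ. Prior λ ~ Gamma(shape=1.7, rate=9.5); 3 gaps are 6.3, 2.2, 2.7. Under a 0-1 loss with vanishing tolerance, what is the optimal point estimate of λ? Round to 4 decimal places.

Σ times = 11.2. Posterior: Gamma(shape = 1.7+3 = 4.7, rate = 9.5+11.2 = 20.7).
Mode = (α−1)/β = 3.7/20.7 = 0.1787.
Mean = α/β = 4.7/20.7 = 0.2271.
This is the posterior mode — the MAP estimate.

0.1787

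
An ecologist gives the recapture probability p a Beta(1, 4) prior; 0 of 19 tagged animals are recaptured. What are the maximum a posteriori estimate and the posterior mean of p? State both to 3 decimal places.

MAP = 0.000; posterior mean = 0.042

Posterior: Beta(1+0, 4+19) = Beta(1, 23).
Since α = 1 ≤ 1 and β > 1, the Beta density is monotone decreasing on [0,1]; the mode is at 0.
Mean = 1/(1+23) = 0.042.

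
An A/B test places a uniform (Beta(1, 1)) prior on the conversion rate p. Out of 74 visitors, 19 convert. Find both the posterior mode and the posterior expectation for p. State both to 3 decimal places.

MAP = 0.257, posterior mean = 0.263

Posterior: Beta(1+19, 1+55) = Beta(20, 56).
Mode = (20−1)/(20+56−2) = 19/74 = 0.257.
With a flat prior the MAP equals the MLE, 19/74.
Mean = 20/(20+56) = 20/76 = 0.263.
The mean is pulled above the mode by the posterior's right skew.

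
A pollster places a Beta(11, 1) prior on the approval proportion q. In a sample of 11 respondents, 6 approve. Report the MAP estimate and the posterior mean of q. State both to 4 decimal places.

Posterior: Beta(11+6, 1+5) = Beta(17, 6).
Mode = (17−1)/(17+6−2) = 16/21 = 0.7619.
Mean = 17/(17+6) = 17/23 = 0.7391.

MAP = 0.7619; posterior mean = 0.7391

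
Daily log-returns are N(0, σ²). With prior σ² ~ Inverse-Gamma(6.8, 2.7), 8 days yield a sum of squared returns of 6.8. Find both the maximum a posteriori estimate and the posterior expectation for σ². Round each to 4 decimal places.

Posterior: Inverse-Gamma(shape = 6.8+8/2 = 10.8, scale = 2.7+6.8/2 = 6.1).
Mode = β/(α+1) = 6.1/11.8 = 0.5169.
Mean = β/(α−1) = 6.1/9.8 = 0.6224.

MAP = 0.5169, posterior mean = 0.6224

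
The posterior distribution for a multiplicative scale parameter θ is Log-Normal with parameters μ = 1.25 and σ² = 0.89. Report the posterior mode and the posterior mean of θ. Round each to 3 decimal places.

MAP = 1.433, posterior mean = 5.447

Mode = exp(μ − σ²) = exp(0.36) = 1.433.
Mean = exp(μ + σ²/2) = exp(1.695) = 5.447.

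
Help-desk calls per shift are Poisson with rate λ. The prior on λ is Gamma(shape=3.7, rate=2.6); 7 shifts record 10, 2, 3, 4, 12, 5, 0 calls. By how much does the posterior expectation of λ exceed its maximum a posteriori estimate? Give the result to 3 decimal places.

0.104

Σ counts = 36. Posterior: Gamma(shape = 3.7+36 = 39.7, rate = 2.6+7 = 9.6).
Mode = (α−1)/β = 38.7/9.6 = 4.031.
Mean = α/β = 39.7/9.6 = 4.135.
Difference = 4.135 − 4.031 = 0.104.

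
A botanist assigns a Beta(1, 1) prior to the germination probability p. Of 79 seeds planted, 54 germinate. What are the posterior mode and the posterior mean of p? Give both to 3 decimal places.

p_MAP = 0.684, E[p|data] = 0.679

Posterior: Beta(1+54, 1+25) = Beta(55, 26).
Mode = (55−1)/(55+26−2) = 54/79 = 0.684.
With a flat prior the MAP equals the MLE, 54/79.
Mean = 55/(55+26) = 55/81 = 0.679.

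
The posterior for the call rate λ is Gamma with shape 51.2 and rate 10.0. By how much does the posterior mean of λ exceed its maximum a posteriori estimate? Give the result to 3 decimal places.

Mode = (α−1)/β = 50.2/10.0 = 5.020.
Mean = α/β = 51.2/10.0 = 5.120.
Difference = 5.120 − 5.020 = 0.100.

0.100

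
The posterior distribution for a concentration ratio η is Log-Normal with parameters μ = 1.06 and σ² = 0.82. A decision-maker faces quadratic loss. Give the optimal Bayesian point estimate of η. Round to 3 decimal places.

4.349

Mode = exp(μ − σ²) = exp(0.24) = 1.271.
Mean = exp(μ + σ²/2) = exp(1.470) = 4.349.
Quadratic loss ⇒ the optimal estimator is the posterior mean.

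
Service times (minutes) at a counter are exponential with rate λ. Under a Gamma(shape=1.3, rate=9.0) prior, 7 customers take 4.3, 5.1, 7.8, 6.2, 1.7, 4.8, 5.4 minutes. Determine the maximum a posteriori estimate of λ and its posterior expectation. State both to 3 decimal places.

MAP = 0.165, posterior mean = 0.187

Σ times = 35.3. Posterior: Gamma(shape = 1.3+7 = 8.3, rate = 9.0+35.3 = 44.3).
Mode = (α−1)/β = 7.3/44.3 = 0.165.
Mean = α/β = 8.3/44.3 = 0.187.
Mean > mode: the posterior has a right tail.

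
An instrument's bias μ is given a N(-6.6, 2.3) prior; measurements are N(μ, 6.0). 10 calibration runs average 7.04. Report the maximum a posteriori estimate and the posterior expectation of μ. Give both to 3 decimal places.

Posterior for μ is Normal. Precision-weighted mean: (1/2.3·-6.6 + 10/6.0·7.04) / (1/2.3 + 10/6.0) = 4.218.
A Normal posterior is symmetric, so mode = mean.

MAP = 4.218, posterior mean = 4.218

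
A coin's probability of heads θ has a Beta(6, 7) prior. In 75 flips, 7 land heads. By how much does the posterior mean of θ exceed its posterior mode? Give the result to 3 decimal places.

0.008

Posterior: Beta(6+7, 7+68) = Beta(13, 75).
Mode = (13−1)/(13+75−2) = 12/86 = 0.140.
Mean = 13/(13+75) = 13/88 = 0.148.
Difference = 0.148 − 0.140 = 0.008.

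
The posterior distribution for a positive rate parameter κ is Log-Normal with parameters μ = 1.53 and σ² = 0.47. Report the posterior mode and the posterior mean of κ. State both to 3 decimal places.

MAP = 2.886, posterior mean = 5.842

Mode = exp(μ − σ²) = exp(1.06) = 2.886.
Mean = exp(μ + σ²/2) = exp(1.765) = 5.842.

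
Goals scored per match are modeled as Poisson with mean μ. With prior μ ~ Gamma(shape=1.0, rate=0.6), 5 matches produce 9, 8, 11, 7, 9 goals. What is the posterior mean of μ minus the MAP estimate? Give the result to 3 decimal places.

0.179

Σ counts = 44. Posterior: Gamma(shape = 1.0+44 = 45.0, rate = 0.6+5 = 5.6).
Mode = (α−1)/β = 44.0/5.6 = 7.857.
Mean = α/β = 45.0/5.6 = 8.036.
Difference = 8.036 − 7.857 = 0.179.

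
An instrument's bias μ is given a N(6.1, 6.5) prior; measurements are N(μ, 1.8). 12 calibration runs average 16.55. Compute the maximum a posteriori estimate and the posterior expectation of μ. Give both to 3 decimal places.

Posterior for μ is Normal. Precision-weighted mean: (1/6.5·6.1 + 12/1.8·16.55) / (1/6.5 + 12/1.8) = 16.314.
A Normal posterior is symmetric, so mode = mean.

MAP = 16.314, posterior mean = 16.314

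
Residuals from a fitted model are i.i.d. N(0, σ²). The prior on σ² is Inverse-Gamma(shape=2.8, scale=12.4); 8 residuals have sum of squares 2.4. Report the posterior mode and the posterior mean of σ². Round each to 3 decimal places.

MAP = 1.744; posterior mean = 2.345

Posterior: Inverse-Gamma(shape = 2.8+8/2 = 6.8, scale = 12.4+2.4/2 = 13.6).
Mode = β/(α+1) = 13.6/7.8 = 1.744.
Mean = β/(α−1) = 13.6/5.8 = 2.345.
The posterior is right-skewed, so the mean exceeds the mode.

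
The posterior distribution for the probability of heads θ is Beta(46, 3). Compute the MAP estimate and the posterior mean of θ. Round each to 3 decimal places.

MAP: 0.957. Posterior mean: 0.939.

Mode = (46−1)/(46+3−2) = 45/47 = 0.957.
Mean = 46/(46+3) = 46/49 = 0.939.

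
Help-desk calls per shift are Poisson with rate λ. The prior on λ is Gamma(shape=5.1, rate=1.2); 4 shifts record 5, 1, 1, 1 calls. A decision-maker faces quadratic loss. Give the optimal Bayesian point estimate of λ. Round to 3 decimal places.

2.519

Σ counts = 8. Posterior: Gamma(shape = 5.1+8 = 13.1, rate = 1.2+4 = 5.2).
Mode = (α−1)/β = 12.1/5.2 = 2.327.
Mean = α/β = 13.1/5.2 = 2.519.
Quadratic loss ⇒ the optimal estimator is the posterior mean.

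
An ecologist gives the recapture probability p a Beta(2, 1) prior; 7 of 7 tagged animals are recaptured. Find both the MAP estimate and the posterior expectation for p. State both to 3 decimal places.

MAP = 1.000; posterior mean = 0.900

Posterior: Beta(2+7, 1+0) = Beta(9, 1).
Since β = 1 ≤ 1 and α > 1, the Beta density is monotone increasing on [0,1]; the mode is at 1.
Mean = 9/(9+1) = 0.900.
The mean is pulled below the mode by the posterior's left skew.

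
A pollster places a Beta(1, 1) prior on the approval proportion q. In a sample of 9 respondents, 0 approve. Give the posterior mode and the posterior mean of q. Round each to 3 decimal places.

Posterior: Beta(1+0, 1+9) = Beta(1, 10).
Since α = 1 ≤ 1 and β > 1, the Beta density is monotone decreasing on [0,1]; the mode is at 0.
Mean = 1/(1+10) = 0.091.

MAP = 0.000, posterior mean = 0.091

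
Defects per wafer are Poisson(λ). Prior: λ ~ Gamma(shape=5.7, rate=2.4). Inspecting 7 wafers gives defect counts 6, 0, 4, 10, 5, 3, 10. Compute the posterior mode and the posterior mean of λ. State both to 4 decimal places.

posterior mode = 4.5426, posterior mean = 4.6489

Σ counts = 38. Posterior: Gamma(shape = 5.7+38 = 43.7, rate = 2.4+7 = 9.4).
Mode = (α−1)/β = 42.7/9.4 = 4.5426.
Mean = α/β = 43.7/9.4 = 4.6489.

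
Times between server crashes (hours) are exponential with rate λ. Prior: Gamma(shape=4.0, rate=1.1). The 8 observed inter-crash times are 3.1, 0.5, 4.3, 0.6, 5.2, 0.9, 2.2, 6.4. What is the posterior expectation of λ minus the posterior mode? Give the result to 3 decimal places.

Σ times = 23.2. Posterior: Gamma(shape = 4.0+8 = 12.0, rate = 1.1+23.2 = 24.3).
Mode = (α−1)/β = 11.0/24.3 = 0.453.
Mean = α/β = 12.0/24.3 = 0.494.
Difference = 0.494 − 0.453 = 0.041.
The mean is pulled above the mode by the posterior's right skew.

0.041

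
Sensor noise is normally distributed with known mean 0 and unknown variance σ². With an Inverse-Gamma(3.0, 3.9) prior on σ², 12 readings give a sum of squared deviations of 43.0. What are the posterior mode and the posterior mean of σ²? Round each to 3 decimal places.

Posterior: Inverse-Gamma(shape = 3.0+12/2 = 9.0, scale = 3.9+43.0/2 = 25.4).
Mode = β/(α+1) = 25.4/10.0 = 2.540.
Mean = β/(α−1) = 25.4/8.0 = 3.175.
The mean is pulled above the mode by the posterior's right skew.

posterior mode = 2.540, posterior mean = 3.175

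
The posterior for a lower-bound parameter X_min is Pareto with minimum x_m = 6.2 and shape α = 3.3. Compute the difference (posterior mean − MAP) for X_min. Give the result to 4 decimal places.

2.6957

The Pareto density is strictly decreasing on [x_m, ∞), so the mode is x_m = 6.2000.
Mean = α·x_m/(α−1) = 3.3·6.2/2.3 = 8.8957.
Difference = 8.8957 − 6.2000 = 2.6957.
Mean > mode: the posterior has a right tail.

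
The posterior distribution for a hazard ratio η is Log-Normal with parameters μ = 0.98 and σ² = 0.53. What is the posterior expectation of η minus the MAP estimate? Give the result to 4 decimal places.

Mode = exp(μ − σ²) = exp(0.45) = 1.5683.
Mean = exp(μ + σ²/2) = exp(1.245) = 3.4729.
Difference = 3.4729 − 1.5683 = 1.9046.
Mean > mode: the posterior has a right tail.

1.9046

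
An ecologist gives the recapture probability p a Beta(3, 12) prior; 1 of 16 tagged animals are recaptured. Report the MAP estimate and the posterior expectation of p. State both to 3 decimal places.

Posterior: Beta(3+1, 12+15) = Beta(4, 27).
Mode = (4−1)/(4+27−2) = 3/29 = 0.103.
Mean = 4/(4+27) = 4/31 = 0.129.

MAP = 0.103, posterior mean = 0.129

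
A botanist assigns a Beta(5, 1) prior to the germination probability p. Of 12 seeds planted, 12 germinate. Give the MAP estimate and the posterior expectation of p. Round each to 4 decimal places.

Posterior: Beta(5+12, 1+0) = Beta(17, 1).
Since β = 1 ≤ 1 and α > 1, the Beta density is monotone increasing on [0,1]; the mode is at 1.
Mean = 17/(17+1) = 0.9444.

MAP = 1.0000, posterior mean = 0.9444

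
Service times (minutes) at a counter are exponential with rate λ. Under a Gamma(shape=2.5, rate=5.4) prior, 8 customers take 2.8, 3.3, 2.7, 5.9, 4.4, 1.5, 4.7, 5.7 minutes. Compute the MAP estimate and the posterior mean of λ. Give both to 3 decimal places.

MAP = 0.261; posterior mean = 0.288

Σ times = 31.0. Posterior: Gamma(shape = 2.5+8 = 10.5, rate = 5.4+31.0 = 36.4).
Mode = (α−1)/β = 9.5/36.4 = 0.261.
Mean = α/β = 10.5/36.4 = 0.288.
The posterior is right-skewed, so the mean exceeds the mode.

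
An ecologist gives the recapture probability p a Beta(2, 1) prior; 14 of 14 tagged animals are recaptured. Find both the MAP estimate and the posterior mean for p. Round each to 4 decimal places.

Posterior: Beta(2+14, 1+0) = Beta(16, 1).
Since β = 1 ≤ 1 and α > 1, the Beta density is monotone increasing on [0,1]; the mode is at 1.
Mean = 16/(16+1) = 0.9412.
Left-skewed posterior ⇒ mean < mode.

MAP = 1.0000, posterior mean = 0.9412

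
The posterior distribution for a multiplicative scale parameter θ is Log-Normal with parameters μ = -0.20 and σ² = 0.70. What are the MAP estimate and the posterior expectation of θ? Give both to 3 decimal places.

Mode = exp(μ − σ²) = exp(-0.90) = 0.407.
Mean = exp(μ + σ²/2) = exp(0.150) = 1.162.
Right-skewed posterior ⇒ mode < mean.

MAP = 0.407, posterior mean = 1.162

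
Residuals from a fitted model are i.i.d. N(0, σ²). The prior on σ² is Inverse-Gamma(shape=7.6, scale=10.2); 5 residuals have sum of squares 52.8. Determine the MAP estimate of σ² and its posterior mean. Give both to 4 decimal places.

MAP = 3.2973, posterior mean = 4.0220

Posterior: Inverse-Gamma(shape = 7.6+5/2 = 10.1, scale = 10.2+52.8/2 = 36.6).
Mode = β/(α+1) = 36.6/11.1 = 3.2973.
Mean = β/(α−1) = 36.6/9.1 = 4.0220.
The mean is pulled above the mode by the posterior's right skew.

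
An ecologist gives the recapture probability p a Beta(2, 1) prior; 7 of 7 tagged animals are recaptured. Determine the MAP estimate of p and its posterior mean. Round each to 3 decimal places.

MAP: 1.000. Posterior mean: 0.900.

Posterior: Beta(2+7, 1+0) = Beta(9, 1).
Since β = 1 ≤ 1 and α > 1, the Beta density is monotone increasing on [0,1]; the mode is at 1.
Mean = 9/(9+1) = 0.900.
The mean is pulled below the mode by the posterior's left skew.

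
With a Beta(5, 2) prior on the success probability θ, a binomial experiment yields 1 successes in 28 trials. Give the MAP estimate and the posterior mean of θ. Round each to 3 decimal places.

Posterior: Beta(5+1, 2+27) = Beta(6, 29).
Mode = (6−1)/(6+29−2) = 5/33 = 0.152.
Mean = 6/(6+29) = 6/35 = 0.171.

MAP = 0.152; posterior mean = 0.171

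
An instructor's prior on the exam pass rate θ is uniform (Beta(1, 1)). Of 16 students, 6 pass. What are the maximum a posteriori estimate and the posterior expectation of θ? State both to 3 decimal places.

Posterior: Beta(1+6, 1+10) = Beta(7, 11).
Mode = (7−1)/(7+11−2) = 6/16 = 0.375.
Mean = 7/(7+11) = 7/18 = 0.389.
The posterior is right-skewed, so the mean exceeds the mode.

maximum a posteriori estimate = 0.375, posterior expectation = 0.389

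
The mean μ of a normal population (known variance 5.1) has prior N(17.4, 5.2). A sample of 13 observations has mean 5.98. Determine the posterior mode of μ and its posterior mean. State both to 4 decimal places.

Posterior for μ is Normal. Precision-weighted mean: (1/5.2·17.4 + 13/5.1·5.98) / (1/5.2 + 13/5.1) = 6.7811.
A Normal posterior is symmetric, so mode = mean.

MAP = 6.7811; posterior mean = 6.7811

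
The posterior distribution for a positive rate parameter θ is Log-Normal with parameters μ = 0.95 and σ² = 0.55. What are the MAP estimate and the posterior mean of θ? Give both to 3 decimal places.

MAP = 1.492, posterior mean = 3.404

Mode = exp(μ − σ²) = exp(0.40) = 1.492.
Mean = exp(μ + σ²/2) = exp(1.225) = 3.404.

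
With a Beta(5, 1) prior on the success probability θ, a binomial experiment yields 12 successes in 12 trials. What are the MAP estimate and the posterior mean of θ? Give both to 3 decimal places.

MAP = 1.000; posterior mean = 0.944

Posterior: Beta(5+12, 1+0) = Beta(17, 1).
Since β = 1 ≤ 1 and α > 1, the Beta density is monotone increasing on [0,1]; the mode is at 1.
Mean = 17/(17+1) = 0.944.
Mode > mean: the posterior has a left tail.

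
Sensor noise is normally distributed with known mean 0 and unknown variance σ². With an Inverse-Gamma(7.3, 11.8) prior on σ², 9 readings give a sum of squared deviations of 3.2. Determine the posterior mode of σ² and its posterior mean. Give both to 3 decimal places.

Posterior: Inverse-Gamma(shape = 7.3+9/2 = 11.8, scale = 11.8+3.2/2 = 13.4).
Mode = β/(α+1) = 13.4/12.8 = 1.047.
Mean = β/(α−1) = 13.4/10.8 = 1.241.

MAP = 1.047; posterior mean = 1.241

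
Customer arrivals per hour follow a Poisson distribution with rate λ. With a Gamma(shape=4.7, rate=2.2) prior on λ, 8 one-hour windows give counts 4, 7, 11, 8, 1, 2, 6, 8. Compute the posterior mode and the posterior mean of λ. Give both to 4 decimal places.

MAP = 4.9706, posterior mean = 5.0686

Σ counts = 47. Posterior: Gamma(shape = 4.7+47 = 51.7, rate = 2.2+8 = 10.2).
Mode = (α−1)/β = 50.7/10.2 = 4.9706.
Mean = α/β = 51.7/10.2 = 5.0686.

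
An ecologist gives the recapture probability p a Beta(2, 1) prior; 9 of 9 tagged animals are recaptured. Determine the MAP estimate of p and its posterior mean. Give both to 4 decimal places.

MAP estimate = 1.0000, posterior mean = 0.9167

Posterior: Beta(2+9, 1+0) = Beta(11, 1).
Since β = 1 ≤ 1 and α > 1, the Beta density is monotone increasing on [0,1]; the mode is at 1.
Mean = 11/(11+1) = 0.9167.
The mean is pulled below the mode by the posterior's left skew.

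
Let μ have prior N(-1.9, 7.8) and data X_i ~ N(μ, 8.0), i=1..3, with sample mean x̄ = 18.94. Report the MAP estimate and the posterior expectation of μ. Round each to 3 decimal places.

MAP = 13.630; posterior mean = 13.630

Posterior for μ is Normal. Precision-weighted mean: (1/7.8·-1.9 + 3/8.0·18.94) / (1/7.8 + 3/8.0) = 13.630.
A Normal posterior is symmetric, so mode = mean.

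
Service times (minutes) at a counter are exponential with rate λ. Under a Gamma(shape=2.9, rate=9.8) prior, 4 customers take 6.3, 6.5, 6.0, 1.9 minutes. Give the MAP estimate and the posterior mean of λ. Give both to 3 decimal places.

MAP: 0.193. Posterior mean: 0.226.

Σ times = 20.7. Posterior: Gamma(shape = 2.9+4 = 6.9, rate = 9.8+20.7 = 30.5).
Mode = (α−1)/β = 5.9/30.5 = 0.193.
Mean = α/β = 6.9/30.5 = 0.226.
The posterior is right-skewed, so the mean exceeds the mode.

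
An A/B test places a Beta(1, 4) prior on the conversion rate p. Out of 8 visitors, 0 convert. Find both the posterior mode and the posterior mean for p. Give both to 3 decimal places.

Posterior: Beta(1+0, 4+8) = Beta(1, 12).
Since α = 1 ≤ 1 and β > 1, the Beta density is monotone decreasing on [0,1]; the mode is at 0.
Mean = 1/(1+12) = 0.077.

p_MAP = 0.000, E[p|data] = 0.077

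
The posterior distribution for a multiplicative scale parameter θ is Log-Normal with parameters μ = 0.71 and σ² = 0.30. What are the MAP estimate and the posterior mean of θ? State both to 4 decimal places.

Mode = exp(μ − σ²) = exp(0.41) = 1.5068.
Mean = exp(μ + σ²/2) = exp(0.860) = 2.3632.
The posterior is right-skewed, so the mean exceeds the mode.

MAP estimate = 1.5068, posterior mean = 2.3632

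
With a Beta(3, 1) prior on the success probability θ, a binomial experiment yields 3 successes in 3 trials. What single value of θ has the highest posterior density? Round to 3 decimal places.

Posterior: Beta(3+3, 1+0) = Beta(6, 1).
Since β = 1 ≤ 1 and α > 1, the Beta density is monotone increasing on [0,1]; the mode is at 1.
Mean = 6/(6+1) = 0.857.
This is the posterior mode — the MAP estimate.

1.000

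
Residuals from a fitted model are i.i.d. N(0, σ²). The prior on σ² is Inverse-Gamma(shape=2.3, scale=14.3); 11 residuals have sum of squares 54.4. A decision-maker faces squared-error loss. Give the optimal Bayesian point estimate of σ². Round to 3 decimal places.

6.103

Posterior: Inverse-Gamma(shape = 2.3+11/2 = 7.8, scale = 14.3+54.4/2 = 41.5).
Mode = β/(α+1) = 41.5/8.8 = 4.716.
Mean = β/(α−1) = 41.5/6.8 = 6.103.
Squared-error loss ⇒ the optimal estimator is the posterior mean.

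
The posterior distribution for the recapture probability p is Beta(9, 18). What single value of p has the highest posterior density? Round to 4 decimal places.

Mode = (9−1)/(9+18−2) = 8/25 = 0.3200.
Mean = 9/(9+18) = 9/27 = 0.3333.
This is the posterior mode — the MAP estimate.

0.3200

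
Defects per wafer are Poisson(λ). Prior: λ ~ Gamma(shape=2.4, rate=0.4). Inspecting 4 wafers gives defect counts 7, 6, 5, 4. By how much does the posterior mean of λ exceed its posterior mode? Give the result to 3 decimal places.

0.227

Σ counts = 22. Posterior: Gamma(shape = 2.4+22 = 24.4, rate = 0.4+4 = 4.4).
Mode = (α−1)/β = 23.4/4.4 = 5.318.
Mean = α/β = 24.4/4.4 = 5.545.
Difference = 5.545 − 5.318 = 0.227.
Mean > mode: the posterior has a right tail.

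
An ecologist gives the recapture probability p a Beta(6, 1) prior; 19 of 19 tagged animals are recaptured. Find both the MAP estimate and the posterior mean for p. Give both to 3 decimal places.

MAP = 1.000, posterior mean = 0.962

Posterior: Beta(6+19, 1+0) = Beta(25, 1).
Since β = 1 ≤ 1 and α > 1, the Beta density is monotone increasing on [0,1]; the mode is at 1.
Mean = 25/(25+1) = 0.962.
Left-skewed posterior ⇒ mean < mode.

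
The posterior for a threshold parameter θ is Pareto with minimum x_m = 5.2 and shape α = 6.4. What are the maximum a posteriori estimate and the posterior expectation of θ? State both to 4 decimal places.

MAP = 5.2000, posterior mean = 6.1630

The Pareto density is strictly decreasing on [x_m, ∞), so the mode is x_m = 5.2000.
Mean = α·x_m/(α−1) = 6.4·5.2/5.4 = 6.1630.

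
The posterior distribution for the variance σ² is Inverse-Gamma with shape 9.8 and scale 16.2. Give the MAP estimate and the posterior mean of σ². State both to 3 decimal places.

σ²_MAP = 1.500, E[σ²|data] = 1.841

Mode = β/(α+1) = 16.2/10.8 = 1.500.
Mean = β/(α−1) = 16.2/8.8 = 1.841.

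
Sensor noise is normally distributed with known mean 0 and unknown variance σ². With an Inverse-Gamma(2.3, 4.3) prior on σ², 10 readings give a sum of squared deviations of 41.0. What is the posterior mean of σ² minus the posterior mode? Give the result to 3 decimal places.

Posterior: Inverse-Gamma(shape = 2.3+10/2 = 7.3, scale = 4.3+41.0/2 = 24.8).
Mode = β/(α+1) = 24.8/8.3 = 2.988.
Mean = β/(α−1) = 24.8/6.3 = 3.937.
Difference = 3.937 − 2.988 = 0.949.
The mean is pulled above the mode by the posterior's right skew.

0.949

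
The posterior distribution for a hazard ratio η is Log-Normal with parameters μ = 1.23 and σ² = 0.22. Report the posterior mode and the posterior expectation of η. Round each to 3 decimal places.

MAP = 2.746, posterior mean = 3.819

Mode = exp(μ − σ²) = exp(1.01) = 2.746.
Mean = exp(μ + σ²/2) = exp(1.340) = 3.819.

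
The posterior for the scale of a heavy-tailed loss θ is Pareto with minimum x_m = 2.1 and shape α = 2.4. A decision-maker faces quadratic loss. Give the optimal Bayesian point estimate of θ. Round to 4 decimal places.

The Pareto density is strictly decreasing on [x_m, ∞), so the mode is x_m = 2.1000.
Mean = α·x_m/(α−1) = 2.4·2.1/1.4 = 3.6000.
Quadratic loss ⇒ the optimal estimator is the posterior mean.

3.6000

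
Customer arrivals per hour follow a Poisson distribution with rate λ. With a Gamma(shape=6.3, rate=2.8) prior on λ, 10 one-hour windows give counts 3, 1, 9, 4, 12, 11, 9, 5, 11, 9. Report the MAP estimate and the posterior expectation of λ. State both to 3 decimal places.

MAP estimate = 6.195, posterior expectation = 6.273

Σ counts = 74. Posterior: Gamma(shape = 6.3+74 = 80.3, rate = 2.8+10 = 12.8).
Mode = (α−1)/β = 79.3/12.8 = 6.195.
Mean = α/β = 80.3/12.8 = 6.273.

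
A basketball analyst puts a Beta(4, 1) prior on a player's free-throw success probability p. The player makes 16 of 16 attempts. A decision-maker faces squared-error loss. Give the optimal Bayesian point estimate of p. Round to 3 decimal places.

0.952

Posterior: Beta(4+16, 1+0) = Beta(20, 1).
Since β = 1 ≤ 1 and α > 1, the Beta density is monotone increasing on [0,1]; the mode is at 1.
Mean = 20/(20+1) = 0.952.
Squared-error loss ⇒ the optimal estimator is the posterior mean.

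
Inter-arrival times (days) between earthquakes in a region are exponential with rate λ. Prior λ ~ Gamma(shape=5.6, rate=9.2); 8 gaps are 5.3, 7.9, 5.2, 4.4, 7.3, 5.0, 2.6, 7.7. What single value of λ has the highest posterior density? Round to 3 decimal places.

0.231

Σ times = 45.4. Posterior: Gamma(shape = 5.6+8 = 13.6, rate = 9.2+45.4 = 54.6).
Mode = (α−1)/β = 12.6/54.6 = 0.231.
Mean = α/β = 13.6/54.6 = 0.249.
This is the posterior mode — the MAP estimate.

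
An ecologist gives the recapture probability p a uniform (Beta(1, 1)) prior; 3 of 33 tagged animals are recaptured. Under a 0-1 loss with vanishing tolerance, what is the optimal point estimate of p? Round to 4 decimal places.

Posterior: Beta(1+3, 1+30) = Beta(4, 31).
Mode = (4−1)/(4+31−2) = 3/33 = 0.0909.
With a flat prior the MAP equals the MLE, 3/33.
Mean = 4/(4+31) = 4/35 = 0.1143.
This is the posterior mode — the MAP estimate.

0.0909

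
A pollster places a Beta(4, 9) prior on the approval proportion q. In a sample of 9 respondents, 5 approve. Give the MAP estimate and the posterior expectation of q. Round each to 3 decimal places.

MAP = 0.400; posterior mean = 0.409

Posterior: Beta(4+5, 9+4) = Beta(9, 13).
Mode = (9−1)/(9+13−2) = 8/20 = 0.400.
Mean = 9/(9+13) = 9/22 = 0.409.
The mean is pulled above the mode by the posterior's right skew.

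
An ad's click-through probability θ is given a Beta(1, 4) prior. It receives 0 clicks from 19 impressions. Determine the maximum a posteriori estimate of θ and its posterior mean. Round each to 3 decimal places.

MAP: 0.000. Posterior mean: 0.042.

Posterior: Beta(1+0, 4+19) = Beta(1, 23).
Since α = 1 ≤ 1 and β > 1, the Beta density is monotone decreasing on [0,1]; the mode is at 0.
Mean = 1/(1+23) = 0.042.
Right-skewed posterior ⇒ mode < mean.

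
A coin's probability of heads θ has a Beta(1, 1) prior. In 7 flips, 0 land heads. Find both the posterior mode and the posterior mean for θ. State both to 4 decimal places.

θ_MAP = 0.0000, E[θ|data] = 0.1111

Posterior: Beta(1+0, 1+7) = Beta(1, 8).
Since α = 1 ≤ 1 and β > 1, the Beta density is monotone decreasing on [0,1]; the mode is at 0.
Mean = 1/(1+8) = 0.1111.
Right-skewed posterior ⇒ mode < mean.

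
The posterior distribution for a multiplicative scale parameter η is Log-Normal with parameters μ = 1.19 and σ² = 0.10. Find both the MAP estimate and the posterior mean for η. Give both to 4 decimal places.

Mode = exp(μ − σ²) = exp(1.09) = 2.9743.
Mean = exp(μ + σ²/2) = exp(1.240) = 3.4556.
The posterior is right-skewed, so the mean exceeds the mode.

MAP = 2.9743, posterior mean = 3.4556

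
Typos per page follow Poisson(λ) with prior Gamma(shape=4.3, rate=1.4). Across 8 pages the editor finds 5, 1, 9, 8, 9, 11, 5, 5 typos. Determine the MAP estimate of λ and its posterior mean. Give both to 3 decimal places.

MAP: 5.989. Posterior mean: 6.096.

Σ counts = 53. Posterior: Gamma(shape = 4.3+53 = 57.3, rate = 1.4+8 = 9.4).
Mode = (α−1)/β = 56.3/9.4 = 5.989.
Mean = α/β = 57.3/9.4 = 6.096.
The mean is pulled above the mode by the posterior's right skew.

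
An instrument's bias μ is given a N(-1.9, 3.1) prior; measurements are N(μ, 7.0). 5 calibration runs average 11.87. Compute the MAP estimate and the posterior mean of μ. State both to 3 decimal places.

Posterior for μ is Normal. Precision-weighted mean: (1/3.1·-1.9 + 5/7.0·11.87) / (1/3.1 + 5/7.0) = 7.586.
A Normal posterior is symmetric, so mode = mean.

μ_MAP = 7.586, E[μ|data] = 7.586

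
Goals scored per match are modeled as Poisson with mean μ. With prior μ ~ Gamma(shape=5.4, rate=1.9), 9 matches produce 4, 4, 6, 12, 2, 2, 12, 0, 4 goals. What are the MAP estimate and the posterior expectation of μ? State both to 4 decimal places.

MAP: 4.6239. Posterior mean: 4.7156.

Σ counts = 46. Posterior: Gamma(shape = 5.4+46 = 51.4, rate = 1.9+9 = 10.9).
Mode = (α−1)/β = 50.4/10.9 = 4.6239.
Mean = α/β = 51.4/10.9 = 4.7156.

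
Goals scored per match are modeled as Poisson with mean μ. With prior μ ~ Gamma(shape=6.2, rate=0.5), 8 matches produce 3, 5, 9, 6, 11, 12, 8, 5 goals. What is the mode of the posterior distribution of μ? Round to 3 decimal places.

7.553

Σ counts = 59. Posterior: Gamma(shape = 6.2+59 = 65.2, rate = 0.5+8 = 8.5).
Mode = (α−1)/β = 64.2/8.5 = 7.553.
Mean = α/β = 65.2/8.5 = 7.671.
This is the posterior mode — the MAP estimate.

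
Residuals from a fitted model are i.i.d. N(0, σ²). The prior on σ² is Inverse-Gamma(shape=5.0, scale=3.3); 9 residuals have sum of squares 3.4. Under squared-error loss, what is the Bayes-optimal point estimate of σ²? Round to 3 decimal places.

0.588

Posterior: Inverse-Gamma(shape = 5.0+9/2 = 9.5, scale = 3.3+3.4/2 = 5.0).
Mode = β/(α+1) = 5.0/10.5 = 0.476.
Mean = β/(α−1) = 5.0/8.5 = 0.588.
Squared-error loss ⇒ the optimal estimator is the posterior mean.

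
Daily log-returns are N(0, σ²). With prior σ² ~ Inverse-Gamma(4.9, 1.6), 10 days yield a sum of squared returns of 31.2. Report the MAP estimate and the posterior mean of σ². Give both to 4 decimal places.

MAP estimate = 1.5780, posterior mean = 1.9326

Posterior: Inverse-Gamma(shape = 4.9+10/2 = 9.9, scale = 1.6+31.2/2 = 17.2).
Mode = β/(α+1) = 17.2/10.9 = 1.5780.
Mean = β/(α−1) = 17.2/8.9 = 1.9326.
The mean is pulled above the mode by the posterior's right skew.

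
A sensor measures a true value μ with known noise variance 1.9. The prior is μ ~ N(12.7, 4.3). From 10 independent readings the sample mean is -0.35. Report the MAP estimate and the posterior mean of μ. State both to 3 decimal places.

MAP estimate = 0.202, posterior mean = 0.202

Posterior for μ is Normal. Precision-weighted mean: (1/4.3·12.7 + 10/1.9·-0.35) / (1/4.3 + 10/1.9) = 0.202.
A Normal posterior is symmetric, so mode = mean.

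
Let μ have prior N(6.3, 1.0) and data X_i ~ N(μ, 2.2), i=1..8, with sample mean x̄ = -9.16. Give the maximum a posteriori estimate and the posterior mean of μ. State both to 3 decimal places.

μ_MAP = -5.825, E[μ|data] = -5.825

Posterior for μ is Normal. Precision-weighted mean: (1/1.0·6.3 + 8/2.2·-9.16) / (1/1.0 + 8/2.2) = -5.825.
A Normal posterior is symmetric, so mode = mean.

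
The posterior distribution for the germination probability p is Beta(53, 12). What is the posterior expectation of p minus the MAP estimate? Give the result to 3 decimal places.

Mode = (53−1)/(53+12−2) = 52/63 = 0.825.
Mean = 53/(53+12) = 53/65 = 0.815.
Difference = 0.815 − 0.825 = -0.010.
The posterior is left-skewed, so the mode exceeds the mean.

-0.010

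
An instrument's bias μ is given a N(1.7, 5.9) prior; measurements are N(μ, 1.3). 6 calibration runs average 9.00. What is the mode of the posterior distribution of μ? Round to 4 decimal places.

8.7414

Posterior for μ is Normal. Precision-weighted mean: (1/5.9·1.7 + 6/1.3·9.00) / (1/5.9 + 6/1.3) = 8.7414.
A Normal posterior is symmetric, so mode = mean.
This is the posterior mode — the MAP estimate.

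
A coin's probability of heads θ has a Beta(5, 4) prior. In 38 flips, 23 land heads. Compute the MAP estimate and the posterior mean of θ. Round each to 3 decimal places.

Posterior: Beta(5+23, 4+15) = Beta(28, 19).
Mode = (28−1)/(28+19−2) = 27/45 = 0.600.
Mean = 28/(28+19) = 28/47 = 0.596.
Mode > mean: the posterior has a left tail.

θ_MAP = 0.600, E[θ|data] = 0.596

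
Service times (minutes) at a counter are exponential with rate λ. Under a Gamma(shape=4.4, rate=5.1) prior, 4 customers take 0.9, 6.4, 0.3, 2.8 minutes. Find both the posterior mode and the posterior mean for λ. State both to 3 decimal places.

λ_MAP = 0.477, E[λ|data] = 0.542

Σ times = 10.4. Posterior: Gamma(shape = 4.4+4 = 8.4, rate = 5.1+10.4 = 15.5).
Mode = (α−1)/β = 7.4/15.5 = 0.477.
Mean = α/β = 8.4/15.5 = 0.542.
The posterior is right-skewed, so the mean exceeds the mode.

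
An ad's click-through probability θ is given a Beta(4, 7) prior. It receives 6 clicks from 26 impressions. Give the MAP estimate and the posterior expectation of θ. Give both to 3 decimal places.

θ_MAP = 0.257, E[θ|data] = 0.270

Posterior: Beta(4+6, 7+20) = Beta(10, 27).
Mode = (10−1)/(10+27−2) = 9/35 = 0.257.
Mean = 10/(10+27) = 10/37 = 0.270.
Right-skewed posterior ⇒ mode < mean.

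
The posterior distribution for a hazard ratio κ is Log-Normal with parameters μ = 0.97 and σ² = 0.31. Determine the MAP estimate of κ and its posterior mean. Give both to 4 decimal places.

Mode = exp(μ − σ²) = exp(0.66) = 1.9348.
Mean = exp(μ + σ²/2) = exp(1.125) = 3.0802.
The mean is pulled above the mode by the posterior's right skew.

MAP estimate = 1.9348, posterior mean = 3.0802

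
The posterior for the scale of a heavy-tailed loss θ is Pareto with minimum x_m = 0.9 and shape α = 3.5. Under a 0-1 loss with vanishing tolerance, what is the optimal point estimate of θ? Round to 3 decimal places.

The Pareto density is strictly decreasing on [x_m, ∞), so the mode is x_m = 0.900.
Mean = α·x_m/(α−1) = 3.5·0.9/2.5 = 1.260.
This is the posterior mode — the MAP estimate.

0.900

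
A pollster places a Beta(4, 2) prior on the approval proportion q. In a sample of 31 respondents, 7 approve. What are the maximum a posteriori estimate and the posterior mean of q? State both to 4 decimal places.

MAP: 0.2857. Posterior mean: 0.2973.

Posterior: Beta(4+7, 2+24) = Beta(11, 26).
Mode = (11−1)/(11+26−2) = 10/35 = 0.2857.
Mean = 11/(11+26) = 11/37 = 0.2973.
The mean is pulled above the mode by the posterior's right skew.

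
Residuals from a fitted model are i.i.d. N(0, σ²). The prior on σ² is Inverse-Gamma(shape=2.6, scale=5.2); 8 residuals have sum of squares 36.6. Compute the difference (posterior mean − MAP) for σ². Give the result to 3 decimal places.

1.104

Posterior: Inverse-Gamma(shape = 2.6+8/2 = 6.6, scale = 5.2+36.6/2 = 23.5).
Mode = β/(α+1) = 23.5/7.6 = 3.092.
Mean = β/(α−1) = 23.5/5.6 = 4.196.
Difference = 4.196 − 3.092 = 1.104.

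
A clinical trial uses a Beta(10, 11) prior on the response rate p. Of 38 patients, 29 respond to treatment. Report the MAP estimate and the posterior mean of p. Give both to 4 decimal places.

Posterior: Beta(10+29, 11+9) = Beta(39, 20).
Mode = (39−1)/(39+20−2) = 38/57 = 0.6667.
Mean = 39/(39+20) = 39/59 = 0.6610.

MAP estimate = 0.6667, posterior mean = 0.6610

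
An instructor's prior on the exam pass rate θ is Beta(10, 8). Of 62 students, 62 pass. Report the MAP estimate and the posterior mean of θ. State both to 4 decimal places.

MAP = 0.9103; posterior mean = 0.9000

Posterior: Beta(10+62, 8+0) = Beta(72, 8).
Mode = (72−1)/(72+8−2) = 71/78 = 0.9103.
Mean = 72/(72+8) = 72/80 = 0.9000.
The mean is pulled below the mode by the posterior's left skew.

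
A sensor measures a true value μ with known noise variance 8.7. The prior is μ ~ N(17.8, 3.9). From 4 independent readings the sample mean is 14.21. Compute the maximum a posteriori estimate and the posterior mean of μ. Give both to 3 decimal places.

MAP = 15.495; posterior mean = 15.495

Posterior for μ is Normal. Precision-weighted mean: (1/3.9·17.8 + 4/8.7·14.21) / (1/3.9 + 4/8.7) = 15.495.
A Normal posterior is symmetric, so mode = mean.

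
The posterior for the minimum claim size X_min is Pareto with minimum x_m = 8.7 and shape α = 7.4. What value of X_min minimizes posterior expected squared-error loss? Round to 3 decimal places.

The Pareto density is strictly decreasing on [x_m, ∞), so the mode is x_m = 8.700.
Mean = α·x_m/(α−1) = 7.4·8.7/6.4 = 10.059.
Squared-error loss ⇒ the optimal estimator is the posterior mean.

10.059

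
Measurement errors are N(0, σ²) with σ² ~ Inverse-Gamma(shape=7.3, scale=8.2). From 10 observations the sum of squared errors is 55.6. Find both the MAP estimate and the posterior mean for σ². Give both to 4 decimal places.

MAP = 2.7068; posterior mean = 3.1858

Posterior: Inverse-Gamma(shape = 7.3+10/2 = 12.3, scale = 8.2+55.6/2 = 36.0).
Mode = β/(α+1) = 36.0/13.3 = 2.7068.
Mean = β/(α−1) = 36.0/11.3 = 3.1858.
The posterior is right-skewed, so the mean exceeds the mode.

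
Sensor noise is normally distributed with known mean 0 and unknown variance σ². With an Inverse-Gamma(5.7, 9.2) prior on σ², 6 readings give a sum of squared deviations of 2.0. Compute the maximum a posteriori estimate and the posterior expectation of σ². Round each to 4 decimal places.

MAP = 1.0515, posterior mean = 1.3247

Posterior: Inverse-Gamma(shape = 5.7+6/2 = 8.7, scale = 9.2+2.0/2 = 10.2).
Mode = β/(α+1) = 10.2/9.7 = 1.0515.
Mean = β/(α−1) = 10.2/7.7 = 1.3247.
Mean > mode: the posterior has a right tail.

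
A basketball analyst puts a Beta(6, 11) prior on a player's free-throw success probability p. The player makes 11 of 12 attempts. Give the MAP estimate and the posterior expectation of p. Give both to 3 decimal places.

MAP = 0.593, posterior mean = 0.586

Posterior: Beta(6+11, 11+1) = Beta(17, 12).
Mode = (17−1)/(17+12−2) = 16/27 = 0.593.
Mean = 17/(17+12) = 17/29 = 0.586.
The posterior is left-skewed, so the mode exceeds the mean.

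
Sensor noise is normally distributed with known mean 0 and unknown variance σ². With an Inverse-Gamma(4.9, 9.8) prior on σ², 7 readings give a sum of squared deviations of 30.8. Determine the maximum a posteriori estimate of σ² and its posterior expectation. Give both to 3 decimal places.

MAP: 2.681. Posterior mean: 3.405.

Posterior: Inverse-Gamma(shape = 4.9+7/2 = 8.4, scale = 9.8+30.8/2 = 25.2).
Mode = β/(α+1) = 25.2/9.4 = 2.681.
Mean = β/(α−1) = 25.2/7.4 = 3.405.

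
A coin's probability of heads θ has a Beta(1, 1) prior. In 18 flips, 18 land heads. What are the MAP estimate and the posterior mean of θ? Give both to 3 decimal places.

Posterior: Beta(1+18, 1+0) = Beta(19, 1).
Since β = 1 ≤ 1 and α > 1, the Beta density is monotone increasing on [0,1]; the mode is at 1.
Mean = 19/(19+1) = 0.950.

θ_MAP = 1.000, E[θ|data] = 0.950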